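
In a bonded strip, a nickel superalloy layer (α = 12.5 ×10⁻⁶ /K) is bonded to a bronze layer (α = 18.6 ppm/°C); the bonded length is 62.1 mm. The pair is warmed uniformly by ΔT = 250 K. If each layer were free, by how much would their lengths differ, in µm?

Δα = |12.5 − 18.6|×10⁻⁶/K = 6.10×10⁻⁶/K.
ΔL_mismatch = Δα·L·ΔT = 6.10×10⁻⁶ × 62.1 mm × 250.0 K = 94.7 µm.

94.7 µm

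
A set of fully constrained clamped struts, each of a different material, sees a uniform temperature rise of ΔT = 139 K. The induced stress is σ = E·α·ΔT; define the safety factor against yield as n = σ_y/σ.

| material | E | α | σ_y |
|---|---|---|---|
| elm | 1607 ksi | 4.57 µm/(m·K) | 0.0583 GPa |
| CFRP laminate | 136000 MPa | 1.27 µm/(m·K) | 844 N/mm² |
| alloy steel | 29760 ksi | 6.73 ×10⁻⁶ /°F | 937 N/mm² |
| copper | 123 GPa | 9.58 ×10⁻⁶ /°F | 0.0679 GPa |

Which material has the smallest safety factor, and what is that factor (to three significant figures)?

With everything in SI (GPa, ×10⁻⁶/K, MPa):
  elm: E = 11.08, α = 4.57, σ_y = 58.30 → σ = 7.04 MPa, n = 8.28
  CFRP laminate: E = 136.0, α = 1.27, σ_y = 844.0 → σ = 24.0 MPa, n = 35.2
  alloy steel: E = 205.2, α = 12.1, σ_y = 937.0 → σ = 346 MPa, n = 2.71
  copper: E = 123.0, α = 17.2, σ_y = 67.90 → σ = 295 MPa, n = 0.230
Copper has the lowest safety factor, n = 0.230.

copper, n = 0.230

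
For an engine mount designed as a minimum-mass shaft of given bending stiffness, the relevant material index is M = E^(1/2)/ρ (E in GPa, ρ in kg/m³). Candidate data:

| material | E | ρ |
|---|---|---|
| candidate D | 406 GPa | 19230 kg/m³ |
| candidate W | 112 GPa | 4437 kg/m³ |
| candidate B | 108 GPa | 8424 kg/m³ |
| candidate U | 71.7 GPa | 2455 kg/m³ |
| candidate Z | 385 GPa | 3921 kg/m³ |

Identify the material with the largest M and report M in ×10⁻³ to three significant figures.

candidate Z, M = 5.00×10⁻³

Evaluate M for each candidate:
  candidate Z: M = 5.00×10⁻³
  candidate U: M = 3.45×10⁻³
  candidate W: M = 2.39×10⁻³
  candidate B: M = 1.23×10⁻³
  candidate D: M = 1.05×10⁻³
Candidate Z has the largest M.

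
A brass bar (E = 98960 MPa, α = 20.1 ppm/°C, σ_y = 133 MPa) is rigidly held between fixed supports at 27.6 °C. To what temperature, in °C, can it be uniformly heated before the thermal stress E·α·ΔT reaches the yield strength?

E = 98960 MPa = 98.96 GPa.
E·α·ΔT = 133.0 MPa ⇒ ΔT = 133.0 / (98.96×10³ × 20.1×10⁻⁶) = 66.86 K.
T = 27.6 + 66.86 = 94.46 °C.

94.5 °C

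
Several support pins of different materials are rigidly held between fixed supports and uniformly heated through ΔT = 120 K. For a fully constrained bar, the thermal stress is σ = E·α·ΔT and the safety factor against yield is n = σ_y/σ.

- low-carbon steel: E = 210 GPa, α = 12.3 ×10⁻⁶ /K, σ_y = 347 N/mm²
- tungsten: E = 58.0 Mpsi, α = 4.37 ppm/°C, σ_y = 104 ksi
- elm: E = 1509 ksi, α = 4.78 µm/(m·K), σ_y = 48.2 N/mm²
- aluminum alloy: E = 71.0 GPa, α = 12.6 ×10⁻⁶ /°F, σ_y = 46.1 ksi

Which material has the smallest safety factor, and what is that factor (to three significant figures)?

Converting E to GPa, α to ×10⁻⁶/K, σ_y to MPa, then σ and n for each:
  low-carbon steel: E = 210.0, α = 12.3, σ_y = 347.0 → σ = 310 MPa, n = 1.12
  tungsten: E = 399.9, α = 4.37, σ_y = 717.1 → σ = 210 MPa, n = 3.42
  elm: E = 10.40, α = 4.78, σ_y = 48.20 → σ = 5.97 MPa, n = 8.08
  aluminum alloy: E = 71.00, α = 22.7, σ_y = 317.8 → σ = 193 MPa, n = 1.64
Low-carbon steel has the lowest safety factor, n = 1.12.

low-carbon steel, n = 1.12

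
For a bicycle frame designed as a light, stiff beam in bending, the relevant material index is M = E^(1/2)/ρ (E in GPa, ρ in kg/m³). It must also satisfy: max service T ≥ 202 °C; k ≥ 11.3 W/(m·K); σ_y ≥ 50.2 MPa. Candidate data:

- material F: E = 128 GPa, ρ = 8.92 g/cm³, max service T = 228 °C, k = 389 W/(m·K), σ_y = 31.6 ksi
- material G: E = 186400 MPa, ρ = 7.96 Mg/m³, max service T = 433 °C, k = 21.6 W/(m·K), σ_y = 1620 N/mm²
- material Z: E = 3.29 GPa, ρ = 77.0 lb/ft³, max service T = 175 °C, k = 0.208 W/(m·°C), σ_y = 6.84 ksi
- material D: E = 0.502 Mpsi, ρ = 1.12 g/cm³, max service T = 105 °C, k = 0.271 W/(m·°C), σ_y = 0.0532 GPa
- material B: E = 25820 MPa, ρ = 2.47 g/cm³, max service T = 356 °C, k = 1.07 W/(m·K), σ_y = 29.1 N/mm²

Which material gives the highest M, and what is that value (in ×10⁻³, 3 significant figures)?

material G, M = 1.72×10⁻³

Screen on constraints: max service T ≥ 202 °C; k ≥ 11.3 W/(m·K); σ_y ≥ 50.2 MPa. Survivors: material F, material G.
Putting every candidate on a common basis:
  material F: E = 128.0 GPa, ρ = 8920 kg/m³
  material G: E = 186.4 GPa, ρ = 7960 kg/m³
  material G: M = 1.72×10⁻³
  material F: M = 1.27×10⁻³
The maximum is for material G.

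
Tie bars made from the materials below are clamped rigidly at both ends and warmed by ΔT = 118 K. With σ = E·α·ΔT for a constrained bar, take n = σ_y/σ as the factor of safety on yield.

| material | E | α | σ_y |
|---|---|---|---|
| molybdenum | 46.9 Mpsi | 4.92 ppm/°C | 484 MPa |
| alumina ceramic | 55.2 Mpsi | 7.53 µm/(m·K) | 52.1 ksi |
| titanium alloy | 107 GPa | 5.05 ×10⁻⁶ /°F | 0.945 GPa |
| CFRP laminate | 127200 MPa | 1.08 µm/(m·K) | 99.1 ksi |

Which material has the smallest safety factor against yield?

alumina ceramic

In consistent units (E in GPa, α in ×10⁻⁶/K, σ_y in MPa):
  molybdenum: E = 323.4, α = 4.92, σ_y = 484.0 → σ = 188 MPa, n = 2.58
  alumina ceramic: E = 380.6, α = 7.53, σ_y = 359.2 → σ = 338 MPa, n = 1.06
  titanium alloy: E = 107.0, α = 9.09, σ_y = 945.0 → σ = 115 MPa, n = 8.23
  CFRP laminate: E = 127.2, α = 1.08, σ_y = 683.3 → σ = 16.2 MPa, n = 42.2
Smallest n: alumina ceramic with n = 1.06.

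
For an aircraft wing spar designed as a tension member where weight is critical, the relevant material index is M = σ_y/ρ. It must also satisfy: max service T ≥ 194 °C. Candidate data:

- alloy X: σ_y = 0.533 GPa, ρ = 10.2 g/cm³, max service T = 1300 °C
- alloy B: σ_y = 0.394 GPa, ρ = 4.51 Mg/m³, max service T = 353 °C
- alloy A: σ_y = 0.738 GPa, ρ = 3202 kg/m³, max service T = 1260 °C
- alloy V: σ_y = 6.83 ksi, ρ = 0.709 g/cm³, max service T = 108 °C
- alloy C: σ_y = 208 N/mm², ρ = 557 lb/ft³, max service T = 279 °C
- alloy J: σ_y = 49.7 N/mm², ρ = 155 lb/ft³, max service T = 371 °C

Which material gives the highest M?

alloy A

Screen on constraints: max service T ≥ 194 °C. Survivors: alloy X, alloy B, alloy A, alloy C, alloy J.
Normalizing units and computing the index:
  alloy X: σ_y = 533.0 MPa, ρ = 10200 kg/m³
  alloy B: σ_y = 394.0 MPa, ρ = 4510 kg/m³
  alloy A: σ_y = 738.0 MPa, ρ = 3202 kg/m³
  alloy C: σ_y = 208.0 MPa, ρ = 8922 kg/m³
  alloy J: σ_y = 49.70 MPa, ρ = 2483 kg/m³
  alloy A: M = 230 kN·m/kg
  alloy B: M = 87.4 kN·m/kg
  alloy X: M = 52.3 kN·m/kg
  alloy C: M = 23.3 kN·m/kg
  alloy J: M = 20.0 kN·m/kg
Alloy A ranks first.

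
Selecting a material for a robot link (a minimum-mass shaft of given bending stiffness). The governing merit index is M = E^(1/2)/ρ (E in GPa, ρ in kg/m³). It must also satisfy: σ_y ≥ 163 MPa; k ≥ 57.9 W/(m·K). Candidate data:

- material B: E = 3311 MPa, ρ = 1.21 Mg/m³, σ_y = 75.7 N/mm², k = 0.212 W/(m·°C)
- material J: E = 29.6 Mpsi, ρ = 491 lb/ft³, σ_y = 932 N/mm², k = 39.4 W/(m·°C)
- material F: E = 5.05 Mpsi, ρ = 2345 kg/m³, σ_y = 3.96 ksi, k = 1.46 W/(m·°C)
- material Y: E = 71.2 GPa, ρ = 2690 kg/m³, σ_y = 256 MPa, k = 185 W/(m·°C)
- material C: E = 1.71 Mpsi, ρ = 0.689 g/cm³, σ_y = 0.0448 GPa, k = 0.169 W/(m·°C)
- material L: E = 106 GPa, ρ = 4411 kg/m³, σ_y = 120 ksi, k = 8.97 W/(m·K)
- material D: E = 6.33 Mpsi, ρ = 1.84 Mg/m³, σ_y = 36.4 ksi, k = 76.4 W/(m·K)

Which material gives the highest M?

material D

Screen on constraints: σ_y ≥ 163 MPa; k ≥ 57.9 W/(m·K). Survivors: material Y, material D.
Normalizing units and computing the index:
  material Y: E = 71.20 GPa, ρ = 2690 kg/m³
  material D: E = 43.64 GPa, ρ = 1840 kg/m³
  material D: M = 3.59×10⁻³
  material Y: M = 3.14×10⁻³
Material D has the largest M.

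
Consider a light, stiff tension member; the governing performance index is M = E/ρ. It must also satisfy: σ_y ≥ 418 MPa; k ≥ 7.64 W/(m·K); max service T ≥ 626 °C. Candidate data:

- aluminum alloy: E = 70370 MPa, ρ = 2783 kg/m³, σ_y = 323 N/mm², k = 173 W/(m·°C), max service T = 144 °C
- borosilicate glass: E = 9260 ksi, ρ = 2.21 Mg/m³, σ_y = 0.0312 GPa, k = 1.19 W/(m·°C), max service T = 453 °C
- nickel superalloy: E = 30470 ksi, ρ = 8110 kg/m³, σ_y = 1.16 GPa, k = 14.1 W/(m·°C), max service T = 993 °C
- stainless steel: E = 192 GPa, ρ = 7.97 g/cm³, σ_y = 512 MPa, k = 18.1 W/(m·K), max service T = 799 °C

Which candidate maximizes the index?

nickel superalloy

Screen on constraints: σ_y ≥ 418 MPa; k ≥ 7.64 W/(m·K); max service T ≥ 626 °C. Survivors: nickel superalloy, stainless steel.
Normalizing units and computing the index:
  nickel superalloy: E = 210.1 GPa, ρ = 8110 kg/m³
  stainless steel: E = 192.0 GPa, ρ = 7970 kg/m³
  nickel superalloy: M = 25.9 MN·m/kg
  stainless steel: M = 24.1 MN·m/kg
The maximum is for nickel superalloy.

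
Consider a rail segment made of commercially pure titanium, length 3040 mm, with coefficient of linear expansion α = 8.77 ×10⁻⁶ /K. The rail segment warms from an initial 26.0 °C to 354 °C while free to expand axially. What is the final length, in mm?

ΔT = 354 − 26.0 = 328.0 K.
ΔL = α·L₀·ΔT = 8.77×10⁻⁶ × 3040 mm × 328.0 K = 8.74 mm.
L = L₀ + ΔL = 3040 + 8.74 = 3048.7 mm.

3048.7 mm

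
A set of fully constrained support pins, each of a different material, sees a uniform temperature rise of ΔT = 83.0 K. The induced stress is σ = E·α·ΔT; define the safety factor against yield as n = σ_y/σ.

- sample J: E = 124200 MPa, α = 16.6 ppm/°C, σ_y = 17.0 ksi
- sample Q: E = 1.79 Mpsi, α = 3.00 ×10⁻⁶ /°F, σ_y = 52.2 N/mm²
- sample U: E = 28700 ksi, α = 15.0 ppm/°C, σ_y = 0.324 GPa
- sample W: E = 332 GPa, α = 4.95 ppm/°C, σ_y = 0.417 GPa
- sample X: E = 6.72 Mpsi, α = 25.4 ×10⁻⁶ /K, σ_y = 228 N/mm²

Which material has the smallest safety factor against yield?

sample J

Converting E to GPa, α to ×10⁻⁶/K, σ_y to MPa, then σ and n for each:
  sample J: E = 124.2, α = 16.6, σ_y = 117.2 → σ = 171 MPa, n = 0.685
  sample Q: E = 12.34, α = 5.40, σ_y = 52.20 → σ = 5.53 MPa, n = 9.44
  sample U: E = 197.9, α = 15.0, σ_y = 324.0 → σ = 246 MPa, n = 1.32
  sample W: E = 332.0, α = 4.95, σ_y = 417.0 → σ = 136 MPa, n = 3.06
  sample X: E = 46.33, α = 25.4, σ_y = 228.0 → σ = 97.7 MPa, n = 2.33
The minimum is sample J at n = 0.685.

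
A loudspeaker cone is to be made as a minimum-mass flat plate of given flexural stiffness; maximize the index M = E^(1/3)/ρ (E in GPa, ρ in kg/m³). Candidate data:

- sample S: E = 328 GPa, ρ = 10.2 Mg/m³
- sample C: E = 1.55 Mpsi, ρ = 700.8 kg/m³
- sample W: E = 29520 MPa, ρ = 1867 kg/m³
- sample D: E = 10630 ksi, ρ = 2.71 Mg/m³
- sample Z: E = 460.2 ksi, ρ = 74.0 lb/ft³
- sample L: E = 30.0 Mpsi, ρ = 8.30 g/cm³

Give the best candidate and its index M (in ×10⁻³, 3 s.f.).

Convert each candidate to consistent units, then evaluate M:
  sample S: E = 328.0 GPa, ρ = 10200 kg/m³
  sample C: E = 10.69 GPa, ρ = 700.8 kg/m³
  sample W: E = 29.52 GPa, ρ = 1867 kg/m³
  sample D: E = 73.29 GPa, ρ = 2710 kg/m³
  sample Z: E = 3.173 GPa, ρ = 1185 kg/m³
  sample L: E = 206.8 GPa, ρ = 8300 kg/m³
  sample C: M = 3.14×10⁻³
  sample W: M = 1.66×10⁻³
  sample D: M = 1.54×10⁻³
  sample Z: M = 1.24×10⁻³
  sample L: M = 0.713×10⁻³
  sample S: M = 0.676×10⁻³
Sample C has the largest M.

sample C, M = 3.14×10⁻³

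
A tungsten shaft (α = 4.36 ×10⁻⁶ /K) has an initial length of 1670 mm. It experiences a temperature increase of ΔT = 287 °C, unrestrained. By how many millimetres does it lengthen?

ΔL = α·L₀·ΔT = 4.36×10⁻⁶ × 1670 mm × 287.0 K = 2.09 mm.

2.09 mm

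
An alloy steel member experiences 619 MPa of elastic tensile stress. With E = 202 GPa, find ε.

ε = σ/E = 619 / 202000 = 3.06×10⁻³.

3.06×10⁻³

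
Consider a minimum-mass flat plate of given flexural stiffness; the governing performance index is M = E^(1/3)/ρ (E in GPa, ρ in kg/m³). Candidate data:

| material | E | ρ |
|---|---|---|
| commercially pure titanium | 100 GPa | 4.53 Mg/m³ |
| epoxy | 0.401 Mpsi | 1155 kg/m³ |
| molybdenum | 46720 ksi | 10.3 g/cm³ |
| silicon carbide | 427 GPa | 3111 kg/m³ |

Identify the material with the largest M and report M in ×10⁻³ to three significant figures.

Convert each candidate to consistent units, then evaluate M:
  commercially pure titanium: E = 100.0 GPa, ρ = 4530 kg/m³
  epoxy: E = 2.765 GPa, ρ = 1155 kg/m³
  molybdenum: E = 322.1 GPa, ρ = 10300 kg/m³
  silicon carbide: E = 427.0 GPa, ρ = 3111 kg/m³
  silicon carbide: M = 2.42×10⁻³
  epoxy: M = 1.22×10⁻³
  commercially pure titanium: M = 1.02×10⁻³
  molybdenum: M = 0.666×10⁻³
Silicon carbide ranks first.

silicon carbide, M = 2.42×10⁻³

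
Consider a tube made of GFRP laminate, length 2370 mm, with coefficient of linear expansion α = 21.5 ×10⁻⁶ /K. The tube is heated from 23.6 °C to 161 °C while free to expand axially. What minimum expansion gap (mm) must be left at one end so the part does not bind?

ΔT = 161 − 23.6 = 137.4 K.
ΔL = α·L₀·ΔT = 21.5×10⁻⁶ × 2370 mm × 137.4 K = 7.00 mm.

7.00 mm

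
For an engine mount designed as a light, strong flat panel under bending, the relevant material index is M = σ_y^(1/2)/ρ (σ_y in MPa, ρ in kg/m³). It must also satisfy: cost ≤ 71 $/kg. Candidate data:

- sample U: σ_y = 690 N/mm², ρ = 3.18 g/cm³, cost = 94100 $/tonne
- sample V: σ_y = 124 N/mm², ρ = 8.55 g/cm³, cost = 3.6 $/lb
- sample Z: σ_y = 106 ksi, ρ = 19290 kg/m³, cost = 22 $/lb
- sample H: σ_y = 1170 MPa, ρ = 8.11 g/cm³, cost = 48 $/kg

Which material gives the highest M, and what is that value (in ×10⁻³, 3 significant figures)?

Screen on constraints: cost ≤ 71 $/kg. Survivors: sample V, sample Z, sample H.
In SI units:
  sample V: σ_y = 124.0 MPa, ρ = 8550 kg/m³
  sample Z: σ_y = 730.8 MPa, ρ = 19290 kg/m³
  sample H: σ_y = 1170 MPa, ρ = 8110 kg/m³
  sample H: M = 4.22×10⁻³
  sample Z: M = 1.40×10⁻³
  sample V: M = 1.30×10⁻³
The maximum is for sample H.

sample H, M = 4.22×10⁻³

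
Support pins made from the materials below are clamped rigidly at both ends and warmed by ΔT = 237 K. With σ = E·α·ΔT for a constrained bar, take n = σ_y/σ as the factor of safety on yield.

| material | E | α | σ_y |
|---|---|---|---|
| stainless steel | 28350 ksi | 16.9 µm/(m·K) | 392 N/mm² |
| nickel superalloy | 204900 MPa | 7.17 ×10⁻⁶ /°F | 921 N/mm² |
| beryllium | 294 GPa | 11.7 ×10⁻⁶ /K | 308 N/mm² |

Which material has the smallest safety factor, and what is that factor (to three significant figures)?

beryllium, n = 0.378

With everything in SI (GPa, ×10⁻⁶/K, MPa):
  stainless steel: E = 195.5, α = 16.9, σ_y = 392.0 → σ = 783 MPa, n = 0.501
  nickel superalloy: E = 204.9, α = 12.9, σ_y = 921.0 → σ = 627 MPa, n = 1.47
  beryllium: E = 294.0, α = 11.7, σ_y = 308.0 → σ = 815 MPa, n = 0.378
Smallest n: beryllium with n = 0.378.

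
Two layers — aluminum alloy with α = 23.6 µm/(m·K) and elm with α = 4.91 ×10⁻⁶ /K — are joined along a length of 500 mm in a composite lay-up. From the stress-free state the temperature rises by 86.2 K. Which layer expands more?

aluminum alloy

α(aluminum alloy) = 23.6×10⁻⁶/K vs α(elm) = 4.91×10⁻⁶/K.
Higher α expands more for the same ΔT: aluminum alloy.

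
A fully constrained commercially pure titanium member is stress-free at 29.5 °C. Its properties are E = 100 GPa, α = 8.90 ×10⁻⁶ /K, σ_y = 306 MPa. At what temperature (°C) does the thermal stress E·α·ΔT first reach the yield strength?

E·α·ΔT = 306.0 MPa ⇒ ΔT = 306.0 / (100.0×10³ × 8.90×10⁻⁶) = 343.8 K.
T = 29.5 + 343.8 = 373.3 °C.

373 °C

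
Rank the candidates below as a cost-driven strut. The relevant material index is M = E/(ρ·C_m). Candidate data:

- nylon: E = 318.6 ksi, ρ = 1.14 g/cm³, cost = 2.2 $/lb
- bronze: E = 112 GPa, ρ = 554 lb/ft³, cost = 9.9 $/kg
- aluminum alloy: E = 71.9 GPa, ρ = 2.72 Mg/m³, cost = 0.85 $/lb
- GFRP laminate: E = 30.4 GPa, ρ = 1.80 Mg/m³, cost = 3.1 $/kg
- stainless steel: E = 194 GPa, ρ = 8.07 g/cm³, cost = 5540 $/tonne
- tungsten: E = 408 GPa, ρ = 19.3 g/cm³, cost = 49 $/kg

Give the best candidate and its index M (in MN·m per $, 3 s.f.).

After converting to SI:
  nylon: E = 2.197 GPa, ρ = 1140 kg/m³, cost = 4.850 $/kg
  bronze: E = 112.0 GPa, ρ = 8874 kg/m³, cost = 9.900 $/kg
  aluminum alloy: E = 71.90 GPa, ρ = 2720 kg/m³, cost = 1.874 $/kg
  GFRP laminate: E = 30.40 GPa, ρ = 1800 kg/m³, cost = 3.100 $/kg
  stainless steel: E = 194.0 GPa, ρ = 8070 kg/m³, cost = 5.540 $/kg
  tungsten: E = 408.0 GPa, ρ = 19300 kg/m³, cost = 49.00 $/kg
  aluminum alloy: M = 14.1 MN·m per $
  GFRP laminate: M = 5.45 MN·m per $
  stainless steel: M = 4.34 MN·m per $
  bronze: M = 1.27 MN·m per $
  tungsten: M = 0.431 MN·m per $
  nylon: M = 0.397 MN·m per $
Aluminum alloy ranks first.

aluminum alloy, M = 14.1 MN·m per $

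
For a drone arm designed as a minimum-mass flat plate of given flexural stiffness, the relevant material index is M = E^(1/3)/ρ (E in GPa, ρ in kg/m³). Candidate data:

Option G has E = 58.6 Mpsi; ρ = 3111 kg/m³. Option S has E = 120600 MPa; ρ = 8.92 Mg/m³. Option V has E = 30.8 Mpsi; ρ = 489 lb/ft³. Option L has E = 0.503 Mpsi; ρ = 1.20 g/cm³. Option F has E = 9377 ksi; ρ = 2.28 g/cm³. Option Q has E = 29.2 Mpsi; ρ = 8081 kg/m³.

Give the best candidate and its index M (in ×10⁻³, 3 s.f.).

option G, M = 2.38×10⁻³

Putting every candidate on a common basis:
  option G: E = 404.0 GPa, ρ = 3111 kg/m³
  option S: E = 120.6 GPa, ρ = 8920 kg/m³
  option V: E = 212.4 GPa, ρ = 7833 kg/m³
  option L: E = 3.468 GPa, ρ = 1200 kg/m³
  option F: E = 64.65 GPa, ρ = 2280 kg/m³
  option Q: E = 201.3 GPa, ρ = 8081 kg/m³
  option G: M = 2.38×10⁻³
  option F: M = 1.76×10⁻³
  option L: M = 1.26×10⁻³
  option V: M = 0.762×10⁻³
  option Q: M = 0.725×10⁻³
  option S: M = 0.554×10⁻³
The maximum is for option G.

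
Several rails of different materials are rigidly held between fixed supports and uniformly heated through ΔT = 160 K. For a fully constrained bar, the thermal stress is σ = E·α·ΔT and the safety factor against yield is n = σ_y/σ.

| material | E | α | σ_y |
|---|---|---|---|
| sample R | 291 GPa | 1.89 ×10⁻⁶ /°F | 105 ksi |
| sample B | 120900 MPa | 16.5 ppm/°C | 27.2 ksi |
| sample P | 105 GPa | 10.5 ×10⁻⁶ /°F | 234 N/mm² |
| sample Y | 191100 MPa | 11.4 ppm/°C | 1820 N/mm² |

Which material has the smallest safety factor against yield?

With everything in SI (GPa, ×10⁻⁶/K, MPa):
  sample R: E = 291.0, α = 3.40, σ_y = 723.9 → σ = 158 MPa, n = 4.57
  sample B: E = 120.9, α = 16.5, σ_y = 187.5 → σ = 319 MPa, n = 0.588
  sample P: E = 105.0, α = 18.9, σ_y = 234.0 → σ = 318 MPa, n = 0.737
  sample Y: E = 191.1, α = 11.4, σ_y = 1820 → σ = 349 MPa, n = 5.22
Smallest n: sample B with n = 0.588.

sample B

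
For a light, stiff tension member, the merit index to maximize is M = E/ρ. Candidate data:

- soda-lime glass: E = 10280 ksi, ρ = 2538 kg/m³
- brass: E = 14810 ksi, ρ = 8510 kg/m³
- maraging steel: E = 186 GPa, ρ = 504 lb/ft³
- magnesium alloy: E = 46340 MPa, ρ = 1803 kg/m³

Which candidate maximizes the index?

Normalizing units and computing the index:
  soda-lime glass: E = 70.88 GPa, ρ = 2538 kg/m³
  brass: E = 102.1 GPa, ρ = 8510 kg/m³
  maraging steel: E = 186.0 GPa, ρ = 8073 kg/m³
  magnesium alloy: E = 46.34 GPa, ρ = 1803 kg/m³
  soda-lime glass: M = 27.9 MN·m/kg
  magnesium alloy: M = 25.7 MN·m/kg
  maraging steel: M = 23.0 MN·m/kg
  brass: M = 12.0 MN·m/kg
Soda-lime glass has the largest M.

soda-lime glass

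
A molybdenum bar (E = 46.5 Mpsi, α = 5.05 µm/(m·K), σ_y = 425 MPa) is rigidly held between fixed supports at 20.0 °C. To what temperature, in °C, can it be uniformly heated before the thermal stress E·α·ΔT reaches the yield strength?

282 °C

E = 46.5 Mpsi = 320.6 GPa.
E·α·ΔT = 425.0 MPa ⇒ ΔT = 425.0 / (320.6×10³ × 5.05×10⁻⁶) = 262.5 K.
T = 20.0 + 262.5 = 282.5 °C.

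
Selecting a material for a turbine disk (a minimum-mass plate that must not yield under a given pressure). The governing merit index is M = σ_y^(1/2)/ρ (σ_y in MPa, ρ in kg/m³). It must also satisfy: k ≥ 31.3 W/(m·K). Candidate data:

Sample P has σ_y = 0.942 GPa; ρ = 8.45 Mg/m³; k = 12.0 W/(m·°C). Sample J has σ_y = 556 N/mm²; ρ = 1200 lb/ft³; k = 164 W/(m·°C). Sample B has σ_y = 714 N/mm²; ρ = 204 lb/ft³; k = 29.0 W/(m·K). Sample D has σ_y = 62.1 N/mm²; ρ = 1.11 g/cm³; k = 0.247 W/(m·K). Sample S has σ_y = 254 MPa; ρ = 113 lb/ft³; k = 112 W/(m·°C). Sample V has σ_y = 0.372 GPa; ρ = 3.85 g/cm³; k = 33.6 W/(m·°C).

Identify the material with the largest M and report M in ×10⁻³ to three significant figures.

sample S, M = 8.80×10⁻³

Screen on constraints: k ≥ 31.3 W/(m·K). Survivors: sample J, sample S, sample V.
Normalizing units and computing the index:
  sample J: σ_y = 556.0 MPa, ρ = 19220 kg/m³
  sample S: σ_y = 254.0 MPa, ρ = 1810 kg/m³
  sample V: σ_y = 372.0 MPa, ρ = 3850 kg/m³
  sample S: M = 8.80×10⁻³
  sample V: M = 5.01×10⁻³
  sample J: M = 1.23×10⁻³
The maximum is for sample S.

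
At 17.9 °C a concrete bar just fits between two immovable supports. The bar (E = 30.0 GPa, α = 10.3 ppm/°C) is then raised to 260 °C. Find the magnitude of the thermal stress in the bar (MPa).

74.8 MPa

ΔT = 242.1 K. Constrained thermal stress σ = E·α·ΔT = 30.00×10³ MPa × 10.3×10⁻⁶ × 242.1 = 74.8 MPa (compressive).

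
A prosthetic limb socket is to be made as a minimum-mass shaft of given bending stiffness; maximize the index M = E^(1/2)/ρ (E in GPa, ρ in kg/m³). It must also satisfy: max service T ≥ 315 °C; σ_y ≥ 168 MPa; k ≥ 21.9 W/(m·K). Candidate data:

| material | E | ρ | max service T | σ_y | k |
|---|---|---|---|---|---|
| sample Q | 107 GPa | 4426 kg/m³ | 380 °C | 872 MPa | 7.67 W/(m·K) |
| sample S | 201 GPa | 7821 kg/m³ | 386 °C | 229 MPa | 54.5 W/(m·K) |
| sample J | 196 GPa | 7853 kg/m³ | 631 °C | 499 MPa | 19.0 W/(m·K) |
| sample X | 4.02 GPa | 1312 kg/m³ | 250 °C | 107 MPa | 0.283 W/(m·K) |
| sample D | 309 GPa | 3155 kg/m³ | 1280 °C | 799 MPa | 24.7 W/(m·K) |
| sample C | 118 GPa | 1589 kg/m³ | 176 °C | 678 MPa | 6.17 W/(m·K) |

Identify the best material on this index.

sample D

Screen on constraints: max service T ≥ 315 °C; σ_y ≥ 168 MPa; k ≥ 21.9 W/(m·K). Survivors: sample S, sample D.
Per-candidate index values:
  sample D: M = 5.57×10⁻³
  sample S: M = 1.81×10⁻³
Sample D ranks first.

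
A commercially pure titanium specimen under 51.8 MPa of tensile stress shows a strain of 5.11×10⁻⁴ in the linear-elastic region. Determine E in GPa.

E = σ/ε = 51.8 MPa / 5.11×10⁻⁴ = 101400 MPa = 101 GPa.

101 GPa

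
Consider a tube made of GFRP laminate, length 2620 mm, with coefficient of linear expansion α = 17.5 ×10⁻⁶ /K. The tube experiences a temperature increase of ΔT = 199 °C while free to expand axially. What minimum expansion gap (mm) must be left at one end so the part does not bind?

9.12 mm

ΔL = α·L₀·ΔT = 17.5×10⁻⁶ × 2620 mm × 199.0 K = 9.12 mm.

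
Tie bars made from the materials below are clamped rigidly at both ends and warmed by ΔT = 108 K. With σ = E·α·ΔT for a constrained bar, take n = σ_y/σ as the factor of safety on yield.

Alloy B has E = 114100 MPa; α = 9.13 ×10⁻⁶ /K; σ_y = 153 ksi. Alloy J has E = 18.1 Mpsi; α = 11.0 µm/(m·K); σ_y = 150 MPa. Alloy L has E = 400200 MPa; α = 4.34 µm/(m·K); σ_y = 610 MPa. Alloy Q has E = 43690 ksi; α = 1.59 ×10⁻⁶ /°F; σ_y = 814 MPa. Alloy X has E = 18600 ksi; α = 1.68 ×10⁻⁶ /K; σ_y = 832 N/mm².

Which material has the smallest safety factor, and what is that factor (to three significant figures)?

In consistent units (E in GPa, α in ×10⁻⁶/K, σ_y in MPa):
  alloy B: E = 114.1, α = 9.13, σ_y = 1055 → σ = 113 MPa, n = 9.38
  alloy J: E = 124.8, α = 11.0, σ_y = 150.0 → σ = 148 MPa, n = 1.01
  alloy L: E = 400.2, α = 4.34, σ_y = 610.0 → σ = 188 MPa, n = 3.25
  alloy Q: E = 301.2, α = 2.86, σ_y = 814.0 → σ = 93.1 MPa, n = 8.74
  alloy X: E = 128.2, α = 1.68, σ_y = 832.0 → σ = 23.3 MPa, n = 35.8
The minimum is alloy J at n = 1.01.

alloy J, n = 1.01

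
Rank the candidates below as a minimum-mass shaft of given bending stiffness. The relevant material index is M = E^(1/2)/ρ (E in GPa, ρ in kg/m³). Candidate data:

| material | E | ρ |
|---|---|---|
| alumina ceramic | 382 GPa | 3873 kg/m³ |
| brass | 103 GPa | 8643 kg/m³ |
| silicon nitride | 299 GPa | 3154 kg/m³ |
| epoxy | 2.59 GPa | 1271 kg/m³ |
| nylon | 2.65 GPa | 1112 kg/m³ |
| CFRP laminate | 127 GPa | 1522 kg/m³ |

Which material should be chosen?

Evaluate M for each candidate:
  CFRP laminate: M = 7.40×10⁻³
  silicon nitride: M = 5.48×10⁻³
  alumina ceramic: M = 5.05×10⁻³
  nylon: M = 1.46×10⁻³
  epoxy: M = 1.27×10⁻³
  brass: M = 1.17×10⁻³
Highest index: CFRP laminate.

CFRP laminate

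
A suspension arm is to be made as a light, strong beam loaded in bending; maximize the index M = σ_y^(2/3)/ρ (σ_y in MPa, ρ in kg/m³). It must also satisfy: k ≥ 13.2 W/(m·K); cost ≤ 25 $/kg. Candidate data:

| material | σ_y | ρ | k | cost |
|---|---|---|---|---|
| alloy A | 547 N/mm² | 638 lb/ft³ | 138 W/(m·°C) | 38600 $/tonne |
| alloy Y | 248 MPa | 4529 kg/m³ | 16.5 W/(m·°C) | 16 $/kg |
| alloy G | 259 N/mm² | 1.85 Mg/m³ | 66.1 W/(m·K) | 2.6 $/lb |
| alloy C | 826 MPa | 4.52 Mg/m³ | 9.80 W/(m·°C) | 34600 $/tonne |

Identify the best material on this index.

Screen on constraints: k ≥ 13.2 W/(m·K); cost ≤ 25 $/kg. Survivors: alloy Y, alloy G.
In SI units:
  alloy Y: σ_y = 248.0 MPa, ρ = 4529 kg/m³
  alloy G: σ_y = 259.0 MPa, ρ = 1850 kg/m³
  alloy G: M = 22.0×10⁻³
  alloy Y: M = 8.72×10⁻³
Highest index: alloy G.

alloy G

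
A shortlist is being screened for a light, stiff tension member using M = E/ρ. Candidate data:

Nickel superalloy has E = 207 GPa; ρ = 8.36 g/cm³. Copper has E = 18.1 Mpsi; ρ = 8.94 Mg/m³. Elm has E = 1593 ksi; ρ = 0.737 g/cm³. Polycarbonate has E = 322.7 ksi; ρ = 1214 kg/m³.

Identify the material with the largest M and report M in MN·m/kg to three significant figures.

nickel superalloy, M = 24.8 MN·m/kg

After converting to SI:
  nickel superalloy: E = 207.0 GPa, ρ = 8360 kg/m³
  copper: E = 124.8 GPa, ρ = 8940 kg/m³
  elm: E = 10.98 GPa, ρ = 737.0 kg/m³
  polycarbonate: E = 2.225 GPa, ρ = 1214 kg/m³
  nickel superalloy: M = 24.8 MN·m/kg
  elm: M = 14.9 MN·m/kg
  copper: M = 14.0 MN·m/kg
  polycarbonate: M = 1.83 MN·m/kg
Nickel superalloy ranks first.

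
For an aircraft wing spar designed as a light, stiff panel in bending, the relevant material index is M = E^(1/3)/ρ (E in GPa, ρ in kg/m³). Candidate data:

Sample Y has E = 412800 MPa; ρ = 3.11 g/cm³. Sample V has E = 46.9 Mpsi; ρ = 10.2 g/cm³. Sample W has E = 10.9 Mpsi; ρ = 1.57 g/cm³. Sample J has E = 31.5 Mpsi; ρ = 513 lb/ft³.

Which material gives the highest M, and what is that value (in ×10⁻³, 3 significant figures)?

In SI units:
  sample Y: E = 412.8 GPa, ρ = 3110 kg/m³
  sample V: E = 323.4 GPa, ρ = 10200 kg/m³
  sample W: E = 75.15 GPa, ρ = 1570 kg/m³
  sample J: E = 217.2 GPa, ρ = 8217 kg/m³
  sample W: M = 2.69×10⁻³
  sample Y: M = 2.39×10⁻³
  sample J: M = 0.731×10⁻³
  sample V: M = 0.673×10⁻³
Highest index: sample W.

sample W, M = 2.69×10⁻³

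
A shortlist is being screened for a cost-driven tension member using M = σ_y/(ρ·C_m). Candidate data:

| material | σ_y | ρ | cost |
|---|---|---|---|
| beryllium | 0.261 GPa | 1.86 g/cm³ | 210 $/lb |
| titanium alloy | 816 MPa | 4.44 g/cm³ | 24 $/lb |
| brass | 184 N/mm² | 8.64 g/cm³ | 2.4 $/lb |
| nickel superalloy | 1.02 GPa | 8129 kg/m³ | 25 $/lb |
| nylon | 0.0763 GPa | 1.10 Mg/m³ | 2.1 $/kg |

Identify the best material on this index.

Normalizing units and computing the index:
  beryllium: σ_y = 261.0 MPa, ρ = 1860 kg/m³, cost = 463.0 $/kg
  titanium alloy: σ_y = 816.0 MPa, ρ = 4440 kg/m³, cost = 52.91 $/kg
  brass: σ_y = 184.0 MPa, ρ = 8640 kg/m³, cost = 5.291 $/kg
  nickel superalloy: σ_y = 1020 MPa, ρ = 8129 kg/m³, cost = 55.11 $/kg
  nylon: σ_y = 76.30 MPa, ρ = 1100 kg/m³, cost = 2.100 $/kg
  nylon: M = 33.0 kN·m per $
  brass: M = 4.02 kN·m per $
  titanium alloy: M = 3.47 kN·m per $
  nickel superalloy: M = 2.28 kN·m per $
  beryllium: M = 0.303 kN·m per $
Nylon ranks first.

nylon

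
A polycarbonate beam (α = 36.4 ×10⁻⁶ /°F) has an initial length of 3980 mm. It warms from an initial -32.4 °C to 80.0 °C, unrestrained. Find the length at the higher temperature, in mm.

4009.3 mm

Convert α: 36.4×10⁻⁶/°F × (9/5) = 65.5×10⁻⁶/K.
ΔT = 80.0 − (-32.4) = 112.4 K.
ΔL = α·L₀·ΔT = 65.5×10⁻⁶ × 3980 mm × 112.4 K = 29.3 mm.
L = L₀ + ΔL = 3980 + 29.3 = 4009.3 mm.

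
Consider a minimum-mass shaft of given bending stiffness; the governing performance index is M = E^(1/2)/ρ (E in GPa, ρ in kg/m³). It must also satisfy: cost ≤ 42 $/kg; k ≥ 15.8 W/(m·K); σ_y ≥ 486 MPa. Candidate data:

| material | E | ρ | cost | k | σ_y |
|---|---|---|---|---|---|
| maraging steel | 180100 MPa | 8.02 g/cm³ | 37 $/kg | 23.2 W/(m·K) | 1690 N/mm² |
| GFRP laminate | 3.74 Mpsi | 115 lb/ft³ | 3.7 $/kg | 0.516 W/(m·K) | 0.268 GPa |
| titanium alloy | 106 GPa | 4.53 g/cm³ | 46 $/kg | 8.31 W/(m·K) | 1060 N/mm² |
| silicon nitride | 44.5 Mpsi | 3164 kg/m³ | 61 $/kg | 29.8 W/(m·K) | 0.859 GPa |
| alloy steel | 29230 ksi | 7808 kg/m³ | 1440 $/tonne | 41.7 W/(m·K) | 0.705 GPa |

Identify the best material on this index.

Screen on constraints: cost ≤ 42 $/kg; k ≥ 15.8 W/(m·K); σ_y ≥ 486 MPa. Survivors: maraging steel, alloy steel.
Normalizing units and computing the index:
  maraging steel: E = 180.1 GPa, ρ = 8020 kg/m³
  alloy steel: E = 201.5 GPa, ρ = 7808 kg/m³
  alloy steel: M = 1.82×10⁻³
  maraging steel: M = 1.67×10⁻³
Highest index: alloy steel.

alloy steel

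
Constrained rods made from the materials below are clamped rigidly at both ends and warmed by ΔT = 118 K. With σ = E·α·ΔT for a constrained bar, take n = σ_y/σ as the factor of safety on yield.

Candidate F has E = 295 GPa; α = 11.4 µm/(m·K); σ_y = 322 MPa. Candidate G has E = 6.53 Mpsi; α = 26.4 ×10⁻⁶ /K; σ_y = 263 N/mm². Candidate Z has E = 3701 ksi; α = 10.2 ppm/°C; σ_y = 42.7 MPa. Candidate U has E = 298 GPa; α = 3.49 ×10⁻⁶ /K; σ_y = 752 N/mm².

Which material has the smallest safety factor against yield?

With everything in SI (GPa, ×10⁻⁶/K, MPa):
  candidate F: E = 295.0, α = 11.4, σ_y = 322.0 → σ = 397 MPa, n = 0.811
  candidate G: E = 45.02, α = 26.4, σ_y = 263.0 → σ = 140 MPa, n = 1.88
  candidate Z: E = 25.52, α = 10.2, σ_y = 42.70 → σ = 30.7 MPa, n = 1.39
  candidate U: E = 298.0, α = 3.49, σ_y = 752.0 → σ = 123 MPa, n = 6.13
Smallest n: candidate F with n = 0.811.

candidate F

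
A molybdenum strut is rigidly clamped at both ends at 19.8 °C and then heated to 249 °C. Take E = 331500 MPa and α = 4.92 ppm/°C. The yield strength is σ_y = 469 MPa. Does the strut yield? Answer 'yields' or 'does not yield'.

does not yield

E = 331500 MPa = 331.5 GPa.
ΔT = 229.2 K. Constrained thermal stress σ = E·α·ΔT = 331.5×10³ MPa × 4.92×10⁻⁶ × 229.2 = 374 MPa (compressive).
Compare to σ_y = 469 MPa: σ < σ_y, so it does not yield.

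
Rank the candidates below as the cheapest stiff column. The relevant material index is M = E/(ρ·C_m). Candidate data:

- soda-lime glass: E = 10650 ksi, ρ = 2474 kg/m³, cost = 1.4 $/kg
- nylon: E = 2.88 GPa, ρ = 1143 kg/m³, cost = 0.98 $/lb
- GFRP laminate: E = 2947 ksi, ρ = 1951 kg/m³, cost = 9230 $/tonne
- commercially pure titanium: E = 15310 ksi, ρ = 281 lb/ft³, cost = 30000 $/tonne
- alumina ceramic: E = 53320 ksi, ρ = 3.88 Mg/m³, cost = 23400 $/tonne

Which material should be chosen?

soda-lime glass

After converting to SI:
  soda-lime glass: E = 73.43 GPa, ρ = 2474 kg/m³, cost = 1.400 $/kg
  nylon: E = 2.880 GPa, ρ = 1143 kg/m³, cost = 2.160 $/kg
  GFRP laminate: E = 20.32 GPa, ρ = 1951 kg/m³, cost = 9.230 $/kg
  commercially pure titanium: E = 105.6 GPa, ρ = 4501 kg/m³, cost = 30.00 $/kg
  alumina ceramic: E = 367.6 GPa, ρ = 3880 kg/m³, cost = 23.40 $/kg
  soda-lime glass: M = 21.2 MN·m per $
  alumina ceramic: M = 4.05 MN·m per $
  nylon: M = 1.17 MN·m per $
  GFRP laminate: M = 1.13 MN·m per $
  commercially pure titanium: M = 0.782 MN·m per $
The maximum is for soda-lime glass.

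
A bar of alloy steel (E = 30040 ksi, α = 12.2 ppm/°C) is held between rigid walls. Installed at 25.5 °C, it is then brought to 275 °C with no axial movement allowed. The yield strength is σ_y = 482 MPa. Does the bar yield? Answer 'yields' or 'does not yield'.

yields

E = 30040 ksi = 207.1 GPa.
ΔT = 249.5 K. Constrained thermal stress σ = E·α·ΔT = 207.1×10³ MPa × 12.2×10⁻⁶ × 249.5 = 630 MPa (compressive).
Compare to σ_y = 482 MPa: σ ≥ σ_y, so it yields.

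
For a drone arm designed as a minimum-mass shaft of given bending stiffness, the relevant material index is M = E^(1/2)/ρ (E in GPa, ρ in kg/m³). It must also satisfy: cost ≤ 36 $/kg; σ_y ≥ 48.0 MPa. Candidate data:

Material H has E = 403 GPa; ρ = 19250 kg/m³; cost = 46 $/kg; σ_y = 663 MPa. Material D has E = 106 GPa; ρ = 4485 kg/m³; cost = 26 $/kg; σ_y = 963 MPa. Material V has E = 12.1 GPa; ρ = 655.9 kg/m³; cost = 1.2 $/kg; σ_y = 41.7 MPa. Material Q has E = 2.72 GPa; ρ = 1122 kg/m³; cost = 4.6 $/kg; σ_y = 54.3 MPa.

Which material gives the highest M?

Screen on constraints: cost ≤ 36 $/kg; σ_y ≥ 48.0 MPa. Survivors: material D, material Q.
Per-candidate index values:
  material D: M = 2.30×10⁻³
  material Q: M = 1.47×10⁻³
Material D has the largest M.

material D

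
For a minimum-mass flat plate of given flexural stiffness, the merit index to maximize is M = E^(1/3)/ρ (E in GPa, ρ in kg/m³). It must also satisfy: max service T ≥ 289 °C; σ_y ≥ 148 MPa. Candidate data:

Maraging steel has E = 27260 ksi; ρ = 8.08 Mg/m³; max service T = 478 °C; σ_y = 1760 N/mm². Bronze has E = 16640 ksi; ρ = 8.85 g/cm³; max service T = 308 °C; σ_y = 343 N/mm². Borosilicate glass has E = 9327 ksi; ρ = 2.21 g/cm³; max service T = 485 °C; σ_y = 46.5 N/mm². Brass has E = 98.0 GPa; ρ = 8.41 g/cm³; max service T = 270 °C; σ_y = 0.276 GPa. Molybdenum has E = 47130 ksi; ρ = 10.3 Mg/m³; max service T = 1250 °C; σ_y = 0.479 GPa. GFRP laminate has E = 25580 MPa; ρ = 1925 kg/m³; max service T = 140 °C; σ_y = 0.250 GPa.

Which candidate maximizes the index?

maraging steel

Screen on constraints: max service T ≥ 289 °C; σ_y ≥ 148 MPa. Survivors: maraging steel, bronze, molybdenum.
Convert each candidate to consistent units, then evaluate M:
  maraging steel: E = 188.0 GPa, ρ = 8080 kg/m³
  bronze: E = 114.7 GPa, ρ = 8850 kg/m³
  molybdenum: E = 324.9 GPa, ρ = 10300 kg/m³
  maraging steel: M = 0.709×10⁻³
  molybdenum: M = 0.667×10⁻³
  bronze: M = 0.549×10⁻³
Maraging steel has the largest M.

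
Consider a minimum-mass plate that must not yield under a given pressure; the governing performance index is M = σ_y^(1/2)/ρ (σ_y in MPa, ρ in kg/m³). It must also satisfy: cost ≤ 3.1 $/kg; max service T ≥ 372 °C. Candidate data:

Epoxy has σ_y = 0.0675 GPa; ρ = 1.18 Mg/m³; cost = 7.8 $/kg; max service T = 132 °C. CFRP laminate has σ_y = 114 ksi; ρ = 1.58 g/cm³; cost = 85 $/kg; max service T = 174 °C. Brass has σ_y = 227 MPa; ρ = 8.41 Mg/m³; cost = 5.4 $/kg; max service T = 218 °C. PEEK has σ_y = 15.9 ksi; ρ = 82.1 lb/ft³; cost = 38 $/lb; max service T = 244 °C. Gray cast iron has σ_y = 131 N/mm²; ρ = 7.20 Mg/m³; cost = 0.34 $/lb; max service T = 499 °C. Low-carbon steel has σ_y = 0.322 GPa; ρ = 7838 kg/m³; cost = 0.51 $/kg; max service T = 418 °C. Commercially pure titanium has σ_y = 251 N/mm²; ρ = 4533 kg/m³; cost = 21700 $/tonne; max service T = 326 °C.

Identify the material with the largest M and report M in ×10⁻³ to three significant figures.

low-carbon steel, M = 2.29×10⁻³

Screen on constraints: cost ≤ 3.1 $/kg; max service T ≥ 372 °C. Survivors: gray cast iron, low-carbon steel.
After converting to SI:
  gray cast iron: σ_y = 131.0 MPa, ρ = 7200 kg/m³
  low-carbon steel: σ_y = 322.0 MPa, ρ = 7838 kg/m³
  low-carbon steel: M = 2.29×10⁻³
  gray cast iron: M = 1.59×10⁻³
The maximum is for low-carbon steel.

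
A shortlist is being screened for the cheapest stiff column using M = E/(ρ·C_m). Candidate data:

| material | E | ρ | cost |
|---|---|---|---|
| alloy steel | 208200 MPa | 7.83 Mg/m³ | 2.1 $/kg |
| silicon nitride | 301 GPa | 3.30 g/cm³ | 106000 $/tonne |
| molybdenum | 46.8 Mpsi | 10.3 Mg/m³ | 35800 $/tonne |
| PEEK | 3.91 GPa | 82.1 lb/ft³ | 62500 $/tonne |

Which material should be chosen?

Normalizing units and computing the index:
  alloy steel: E = 208.2 GPa, ρ = 7830 kg/m³, cost = 2.100 $/kg
  silicon nitride: E = 301.0 GPa, ρ = 3300 kg/m³, cost = 106.0 $/kg
  molybdenum: E = 322.7 GPa, ρ = 10300 kg/m³, cost = 35.80 $/kg
  PEEK: E = 3.910 GPa, ρ = 1315 kg/m³, cost = 62.50 $/kg
  alloy steel: M = 12.7 MN·m per $
  molybdenum: M = 0.875 MN·m per $
  silicon nitride: M = 0.860 MN·m per $
  PEEK: M = 0.0476 MN·m per $
Alloy steel has the largest M.

alloy steel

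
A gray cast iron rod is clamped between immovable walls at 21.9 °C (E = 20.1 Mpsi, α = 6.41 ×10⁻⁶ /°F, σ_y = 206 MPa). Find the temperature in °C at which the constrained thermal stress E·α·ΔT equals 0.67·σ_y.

108 °C

E = 20.1 Mpsi = 138.6 GPa.
α = 6.41×10⁻⁶/°F × 9/5 = 11.5×10⁻⁶/K.
E·α·ΔT = 138.0 MPa ⇒ ΔT = 138.0 / (138.6×10³ × 11.5×10⁻⁶) = 86.32 K.
T = 21.9 + 86.32 = 108.2 °C.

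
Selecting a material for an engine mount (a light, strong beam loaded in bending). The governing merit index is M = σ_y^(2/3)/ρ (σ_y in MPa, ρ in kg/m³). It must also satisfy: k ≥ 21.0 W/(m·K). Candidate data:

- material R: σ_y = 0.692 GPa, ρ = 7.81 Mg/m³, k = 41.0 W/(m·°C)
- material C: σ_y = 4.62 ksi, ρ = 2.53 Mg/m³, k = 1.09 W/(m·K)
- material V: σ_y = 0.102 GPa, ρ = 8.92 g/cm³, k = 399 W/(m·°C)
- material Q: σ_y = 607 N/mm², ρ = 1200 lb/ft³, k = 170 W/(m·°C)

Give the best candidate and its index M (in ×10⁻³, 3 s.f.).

Screen on constraints: k ≥ 21.0 W/(m·K). Survivors: material R, material V, material Q.
After converting to SI:
  material R: σ_y = 692.0 MPa, ρ = 7810 kg/m³
  material V: σ_y = 102.0 MPa, ρ = 8920 kg/m³
  material Q: σ_y = 607.0 MPa, ρ = 19220 kg/m³
  material R: M = 10.0×10⁻³
  material Q: M = 3.73×10⁻³
  material V: M = 2.45×10⁻³
Highest index: material R.

material R, M = 10.0×10⁻³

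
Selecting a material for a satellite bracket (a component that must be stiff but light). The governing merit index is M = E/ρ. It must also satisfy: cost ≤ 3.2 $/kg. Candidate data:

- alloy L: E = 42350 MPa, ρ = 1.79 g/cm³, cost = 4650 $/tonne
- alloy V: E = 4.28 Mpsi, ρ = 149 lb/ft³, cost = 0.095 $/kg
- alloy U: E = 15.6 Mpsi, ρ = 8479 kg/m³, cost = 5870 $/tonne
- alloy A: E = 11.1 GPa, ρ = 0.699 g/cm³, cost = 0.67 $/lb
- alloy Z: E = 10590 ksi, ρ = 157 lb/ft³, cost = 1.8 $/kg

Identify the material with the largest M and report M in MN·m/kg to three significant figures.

Screen on constraints: cost ≤ 3.2 $/kg. Survivors: alloy V, alloy A, alloy Z.
Putting every candidate on a common basis:
  alloy V: E = 29.51 GPa, ρ = 2387 kg/m³
  alloy A: E = 11.10 GPa, ρ = 699.0 kg/m³
  alloy Z: E = 73.02 GPa, ρ = 2515 kg/m³
  alloy Z: M = 29.0 MN·m/kg
  alloy A: M = 15.9 MN·m/kg
  alloy V: M = 12.4 MN·m/kg
Alloy Z ranks first.

alloy Z, M = 29.0 MN·m/kg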